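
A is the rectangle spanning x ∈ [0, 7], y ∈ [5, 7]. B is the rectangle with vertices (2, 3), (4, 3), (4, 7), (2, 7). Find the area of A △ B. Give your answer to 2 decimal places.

14.00

|A∩B|: x∈[2,4], y∈[5,7] → 2·2 = 4.
|A △ B| = |A| + |B| − 2·|A∩B| = 14 + 8 − 8 = 14.00.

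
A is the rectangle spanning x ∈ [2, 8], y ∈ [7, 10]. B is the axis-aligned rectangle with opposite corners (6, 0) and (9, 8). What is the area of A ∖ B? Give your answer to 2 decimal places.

|A∩B|: x∈[6,8], y∈[7,8] → 2·1 = 2.
|A| = 18.
|A ∖ B| = |A| − |A∩B| = 18 − 2 = 16.00.

16.00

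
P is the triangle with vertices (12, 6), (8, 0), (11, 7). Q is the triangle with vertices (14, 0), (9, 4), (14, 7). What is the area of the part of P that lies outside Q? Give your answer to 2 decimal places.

3.24

|P| = 5, |P∩Q| = 1.7555.
|P ∖ Q| = |P| − |P∩Q| = 5 − 1.7555 = 3.24.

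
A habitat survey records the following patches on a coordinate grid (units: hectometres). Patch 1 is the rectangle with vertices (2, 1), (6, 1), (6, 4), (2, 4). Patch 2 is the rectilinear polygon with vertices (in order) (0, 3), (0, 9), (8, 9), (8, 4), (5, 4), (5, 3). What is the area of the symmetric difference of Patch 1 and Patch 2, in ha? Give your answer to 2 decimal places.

|Patch 1| = 12, |Patch 2| = 45, |Patch 1∩Patch 2| = 3.
|Patch 1 △ Patch 2| = |Patch 1| + |Patch 2| − 2·|Patch 1∩Patch 2| = 12 + 45 − 6 = 51.00.

51.00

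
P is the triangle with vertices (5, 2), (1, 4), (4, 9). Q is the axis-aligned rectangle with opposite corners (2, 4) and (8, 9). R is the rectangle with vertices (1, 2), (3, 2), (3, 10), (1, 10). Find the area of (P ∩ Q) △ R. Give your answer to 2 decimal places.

19.45

|P ∩ Q| = 8.4524.
|(P ∩ Q) ∩ R| = 2.5.
|(P ∩ Q) △ R| = 8.4524 + 16 − 5 = 19.45.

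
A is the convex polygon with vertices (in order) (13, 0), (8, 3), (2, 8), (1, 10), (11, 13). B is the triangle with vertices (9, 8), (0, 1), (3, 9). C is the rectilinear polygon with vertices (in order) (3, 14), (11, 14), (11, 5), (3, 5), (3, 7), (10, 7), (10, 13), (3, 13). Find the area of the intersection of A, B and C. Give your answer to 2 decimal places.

The intersection is the polygon with vertices (5.379,5.184), (3.2,7), (7.714,7).
By the shoelace formula its area is 4.10.

4.10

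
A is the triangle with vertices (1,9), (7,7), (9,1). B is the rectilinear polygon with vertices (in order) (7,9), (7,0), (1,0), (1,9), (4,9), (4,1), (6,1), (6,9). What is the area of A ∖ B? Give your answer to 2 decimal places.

9.33

|A| = 16, |A∩B| = 6.6667.
|A ∖ B| = |A| − |A∩B| = 16 − 6.6667 = 9.33.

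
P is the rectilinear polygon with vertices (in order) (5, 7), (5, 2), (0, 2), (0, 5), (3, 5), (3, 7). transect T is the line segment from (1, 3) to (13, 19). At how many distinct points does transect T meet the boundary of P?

3

The segment meets the boundary at (4,7), (3,5.667), (2.5,5).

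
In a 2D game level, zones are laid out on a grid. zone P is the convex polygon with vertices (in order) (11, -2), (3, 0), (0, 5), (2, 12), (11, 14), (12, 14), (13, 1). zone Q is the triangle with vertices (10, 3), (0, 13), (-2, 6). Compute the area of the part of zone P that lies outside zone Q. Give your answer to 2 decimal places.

126.58

|zone P| = 157, |zone P∩zone Q| = 30.4222.
|zone P ∖ zone Q| = |zone P| − |zone P∩zone Q| = 157 − 30.4222 = 126.58.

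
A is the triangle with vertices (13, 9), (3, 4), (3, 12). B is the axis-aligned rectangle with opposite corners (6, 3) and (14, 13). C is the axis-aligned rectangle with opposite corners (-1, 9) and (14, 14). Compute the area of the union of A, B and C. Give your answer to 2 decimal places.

135.75

By inclusion–exclusion:
Individual areas: |A| = 40, |B| = 80, |C| = 75.
|A∩B| = 19.6.
|A∩C| = 15.
|B∩C|: x∈[6,14], y∈[9,13] → 8·4 = 32.
|A∩B∩C| = 7.35.
|A ∪ B ∪ C| = 195 − 66.6 + 7.35 = 135.75.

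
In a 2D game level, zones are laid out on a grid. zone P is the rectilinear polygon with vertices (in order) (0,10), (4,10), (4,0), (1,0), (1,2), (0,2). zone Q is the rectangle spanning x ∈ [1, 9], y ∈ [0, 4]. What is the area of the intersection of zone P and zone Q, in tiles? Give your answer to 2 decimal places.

12.00

The intersection is the polygon with vertices (4,0), (1,0), (1,2), (1,4), (4,4).
By the shoelace formula its area is 12.00.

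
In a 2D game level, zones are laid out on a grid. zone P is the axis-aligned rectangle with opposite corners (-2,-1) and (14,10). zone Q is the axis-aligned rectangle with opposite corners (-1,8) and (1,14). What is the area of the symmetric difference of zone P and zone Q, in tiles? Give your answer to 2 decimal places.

|zone P∩zone Q|: x∈[-1,1], y∈[8,10] → 2·2 = 4.
|zone P △ zone Q| = |zone P| + |zone Q| − 2·|zone P∩zone Q| = 176 + 12 − 8 = 180.00.

180.00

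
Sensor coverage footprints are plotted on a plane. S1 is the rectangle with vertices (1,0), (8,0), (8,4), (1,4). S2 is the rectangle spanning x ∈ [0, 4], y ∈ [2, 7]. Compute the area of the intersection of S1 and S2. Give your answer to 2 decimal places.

|S1∩S2|: x∈[1,4], y∈[2,4] → 3·2 = 6.

6.00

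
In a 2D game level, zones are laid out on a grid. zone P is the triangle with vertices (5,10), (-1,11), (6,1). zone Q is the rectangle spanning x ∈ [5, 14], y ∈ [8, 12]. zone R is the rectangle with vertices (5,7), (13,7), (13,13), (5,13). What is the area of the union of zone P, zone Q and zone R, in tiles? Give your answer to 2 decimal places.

78.00

By inclusion–exclusion:
Individual areas: |zone P| = 26.5, |zone Q| = 36, |zone R| = 48.
|zone P∩zone Q| = 0.2222.
|zone P∩zone R| = 0.5.
|zone Q∩zone R|: x∈[5,13], y∈[8,12] → 8·4 = 32.
|zone P∩zone Q∩zone R| = 0.2222.
|zone P ∪ zone Q ∪ zone R| = 110.5 − 32.7222 + 0.2222 = 78.00.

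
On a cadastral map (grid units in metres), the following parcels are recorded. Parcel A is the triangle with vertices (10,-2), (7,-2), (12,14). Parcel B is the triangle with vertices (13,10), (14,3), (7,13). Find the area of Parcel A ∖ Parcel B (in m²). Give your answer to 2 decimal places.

|Parcel A| = 24, |Parcel A∩Parcel B| = 2.7116.
|Parcel A ∖ Parcel B| = |Parcel A| − |Parcel A∩Parcel B| = 24 − 2.7116 = 21.29.

21.29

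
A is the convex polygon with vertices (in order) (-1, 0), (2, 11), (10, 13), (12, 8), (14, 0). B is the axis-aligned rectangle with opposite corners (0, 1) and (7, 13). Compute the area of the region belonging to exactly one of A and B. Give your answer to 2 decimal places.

93.92

|A| = 141.5, |B| = 84, |A∩B| = 65.7917.
|A △ B| = |A| + |B| − 2·|A∩B| = 141.5 + 84 − 131.5833 = 93.92.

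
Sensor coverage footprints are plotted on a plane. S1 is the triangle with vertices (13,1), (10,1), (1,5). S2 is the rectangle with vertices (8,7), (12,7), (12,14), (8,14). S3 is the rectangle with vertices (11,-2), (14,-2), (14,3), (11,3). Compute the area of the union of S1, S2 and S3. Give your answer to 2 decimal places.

48.33

By inclusion–exclusion:
Individual areas: |S1| = 6, |S2| = 28, |S3| = 15.
|S1∩S2| = 0.
|S1∩S3| = 0.6667.
|S2∩S3| = 0 (no overlap).
|S1∩S2∩S3| = 0.
|S1 ∪ S2 ∪ S3| = 49 − 0.6667 + 0 = 48.33.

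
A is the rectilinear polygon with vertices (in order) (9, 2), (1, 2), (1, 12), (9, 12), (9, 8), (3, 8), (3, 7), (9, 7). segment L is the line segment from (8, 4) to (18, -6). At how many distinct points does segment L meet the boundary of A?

1

The segment meets the boundary at (9,3).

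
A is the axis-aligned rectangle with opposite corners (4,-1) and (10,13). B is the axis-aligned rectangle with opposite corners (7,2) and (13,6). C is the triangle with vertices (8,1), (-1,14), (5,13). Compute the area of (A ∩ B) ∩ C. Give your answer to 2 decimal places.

1.06

The region (A ∩ B) ∩ C is the polygon with vertices (7.308,2), (7,2.444), (7,5), (7.75,2).
By the shoelace formula its area is 1.06.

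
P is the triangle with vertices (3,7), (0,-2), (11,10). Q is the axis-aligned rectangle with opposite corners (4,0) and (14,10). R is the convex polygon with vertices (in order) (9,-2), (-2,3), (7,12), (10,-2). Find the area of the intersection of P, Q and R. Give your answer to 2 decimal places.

The intersection is the polygon with vertices (4,7.375), (7.694,8.76), (8.105,6.842), (4,2.364).
By the shoelace formula its area is 14.11.

14.11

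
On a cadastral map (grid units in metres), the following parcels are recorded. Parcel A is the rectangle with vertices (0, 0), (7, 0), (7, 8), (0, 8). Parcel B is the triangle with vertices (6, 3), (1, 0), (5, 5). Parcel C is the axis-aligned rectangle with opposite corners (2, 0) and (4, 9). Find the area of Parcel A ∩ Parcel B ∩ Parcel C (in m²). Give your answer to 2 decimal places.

The intersection is the polygon with vertices (4,3.75), (4,1.8), (2,0.6), (2,1.25).
By the shoelace formula its area is 2.60.

2.60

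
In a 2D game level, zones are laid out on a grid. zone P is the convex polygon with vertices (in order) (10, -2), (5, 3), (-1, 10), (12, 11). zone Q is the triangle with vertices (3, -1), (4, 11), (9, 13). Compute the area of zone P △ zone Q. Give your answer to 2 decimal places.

|zone P| = 86, |zone Q| = 29, |zone P∩zone Q| = 18.7645.
|zone P △ zone Q| = |zone P| + |zone Q| − 2·|zone P∩zone Q| = 86 + 29 − 37.529 = 77.47.

77.47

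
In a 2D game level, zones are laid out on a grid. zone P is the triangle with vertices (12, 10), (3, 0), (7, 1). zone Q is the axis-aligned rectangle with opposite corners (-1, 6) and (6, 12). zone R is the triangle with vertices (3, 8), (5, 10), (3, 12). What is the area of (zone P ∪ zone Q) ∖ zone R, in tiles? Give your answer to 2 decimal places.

|zone P ∪ zone Q| = 57.5.
|(zone P ∪ zone Q) ∩ zone R| = 4.
|(zone P ∪ zone Q) ∖ zone R| = 57.5 − 4 = 53.50.

53.50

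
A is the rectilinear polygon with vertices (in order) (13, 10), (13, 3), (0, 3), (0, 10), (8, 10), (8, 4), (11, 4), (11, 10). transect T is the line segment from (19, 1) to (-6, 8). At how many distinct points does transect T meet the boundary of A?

4

The segment meets the boundary at (0,6.32), (8.286,4), (11.857,3), (8,4.08).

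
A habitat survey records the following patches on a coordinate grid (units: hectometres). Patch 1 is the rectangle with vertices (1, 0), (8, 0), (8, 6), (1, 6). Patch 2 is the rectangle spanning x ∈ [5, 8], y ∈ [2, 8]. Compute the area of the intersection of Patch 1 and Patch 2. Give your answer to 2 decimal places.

|Patch 1∩Patch 2|: x∈[5,8], y∈[2,6] → 3·4 = 12.

12.00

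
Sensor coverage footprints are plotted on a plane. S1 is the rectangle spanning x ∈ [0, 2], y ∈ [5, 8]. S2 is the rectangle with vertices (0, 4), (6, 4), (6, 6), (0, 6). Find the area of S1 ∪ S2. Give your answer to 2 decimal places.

By inclusion–exclusion:
Individual areas: |S1| = 6, |S2| = 12.
|S1∩S2|: x∈[0,2], y∈[5,6] → 2·1 = 2.
|S1 ∪ S2| = 18 − 2 = 16.00.

16.00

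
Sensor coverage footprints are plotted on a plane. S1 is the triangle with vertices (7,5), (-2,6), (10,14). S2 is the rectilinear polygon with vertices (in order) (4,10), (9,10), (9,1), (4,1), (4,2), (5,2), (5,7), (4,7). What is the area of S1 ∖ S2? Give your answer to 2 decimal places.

|S1| = 42, |S1∩S2| = 16.9444.
|S1 ∖ S2| = |S1| − |S1∩S2| = 42 − 16.9444 = 25.06.

25.06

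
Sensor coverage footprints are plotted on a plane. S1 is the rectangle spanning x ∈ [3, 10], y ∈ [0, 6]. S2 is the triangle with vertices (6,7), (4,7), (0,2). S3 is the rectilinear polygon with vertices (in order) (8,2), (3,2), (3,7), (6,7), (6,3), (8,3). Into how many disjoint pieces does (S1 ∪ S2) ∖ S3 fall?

2

(S1 ∪ S2) ∖ S3 splits into 2 disjoint pieces (area 28, area 1.875).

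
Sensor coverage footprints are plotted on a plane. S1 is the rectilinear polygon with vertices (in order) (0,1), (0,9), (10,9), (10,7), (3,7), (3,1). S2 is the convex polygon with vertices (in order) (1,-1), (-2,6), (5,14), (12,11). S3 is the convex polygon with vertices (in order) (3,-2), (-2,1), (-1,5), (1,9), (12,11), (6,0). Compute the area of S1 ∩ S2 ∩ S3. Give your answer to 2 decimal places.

35.45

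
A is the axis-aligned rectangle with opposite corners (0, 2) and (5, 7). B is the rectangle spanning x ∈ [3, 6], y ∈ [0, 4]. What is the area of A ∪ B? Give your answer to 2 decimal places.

33.00

By inclusion–exclusion:
Individual areas: |A| = 25, |B| = 12.
|A∩B|: x∈[3,5], y∈[2,4] → 2·2 = 4.
|A ∪ B| = 37 − 4 = 33.00.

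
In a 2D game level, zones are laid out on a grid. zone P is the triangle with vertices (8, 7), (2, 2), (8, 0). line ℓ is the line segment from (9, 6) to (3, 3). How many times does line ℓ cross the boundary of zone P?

2

The segment meets the boundary at (3.5,3.25), (8,5.5).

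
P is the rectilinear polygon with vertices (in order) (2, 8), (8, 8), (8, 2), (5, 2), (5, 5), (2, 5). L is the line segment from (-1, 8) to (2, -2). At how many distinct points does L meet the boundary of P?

The segment lies entirely outside P and never meets its boundary.

0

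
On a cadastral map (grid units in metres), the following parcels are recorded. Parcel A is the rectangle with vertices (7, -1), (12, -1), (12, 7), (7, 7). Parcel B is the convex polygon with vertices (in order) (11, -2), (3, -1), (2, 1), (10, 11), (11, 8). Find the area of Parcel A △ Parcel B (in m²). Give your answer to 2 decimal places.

45.50

|Parcel A| = 40, |Parcel B| = 69.5, |Parcel A∩Parcel B| = 32.
|Parcel A △ Parcel B| = |Parcel A| + |Parcel B| − 2·|Parcel A∩Parcel B| = 40 + 69.5 − 64 = 45.50.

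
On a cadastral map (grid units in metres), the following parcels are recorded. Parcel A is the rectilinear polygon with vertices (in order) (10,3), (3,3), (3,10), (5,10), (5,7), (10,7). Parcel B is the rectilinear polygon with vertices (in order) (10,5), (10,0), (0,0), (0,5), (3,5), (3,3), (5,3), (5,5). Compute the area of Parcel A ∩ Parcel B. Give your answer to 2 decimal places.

10.00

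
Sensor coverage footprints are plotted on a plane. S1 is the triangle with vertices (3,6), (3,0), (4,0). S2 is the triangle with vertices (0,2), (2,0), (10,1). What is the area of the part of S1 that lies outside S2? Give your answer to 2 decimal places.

|S1| = 3, |S1∩S2| = 1.2507.
|S1 ∖ S2| = |S1| − |S1∩S2| = 3 − 1.2507 = 1.75.

1.75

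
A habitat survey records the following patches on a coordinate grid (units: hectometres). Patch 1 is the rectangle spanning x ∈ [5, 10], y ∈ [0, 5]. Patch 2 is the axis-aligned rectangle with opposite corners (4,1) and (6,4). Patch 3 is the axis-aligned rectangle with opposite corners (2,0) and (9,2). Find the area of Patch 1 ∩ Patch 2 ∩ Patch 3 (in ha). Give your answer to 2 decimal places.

1.00

The intersection is the polygon with vertices (6,1), (5,1), (5,2), (6,2).
By the shoelace formula its area is 1.00.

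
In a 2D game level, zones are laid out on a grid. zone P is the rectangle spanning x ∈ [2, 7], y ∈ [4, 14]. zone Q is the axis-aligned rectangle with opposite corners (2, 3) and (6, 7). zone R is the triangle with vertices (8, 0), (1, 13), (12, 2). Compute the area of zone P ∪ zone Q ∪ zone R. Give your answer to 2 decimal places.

By inclusion–exclusion:
Individual areas: |zone P| = 50, |zone Q| = 16, |zone R| = 33.
|zone P∩zone Q|: x∈[2,6], y∈[4,7] → 4·3 = 12.
|zone P∩zone R| = 13.7637.
|zone Q∩zone R| = 2.9066.
|zone P∩zone Q∩zone R| = 2.8846.
|zone P ∪ zone Q ∪ zone R| = 99 − 28.6703 + 2.8846 = 73.21.

73.21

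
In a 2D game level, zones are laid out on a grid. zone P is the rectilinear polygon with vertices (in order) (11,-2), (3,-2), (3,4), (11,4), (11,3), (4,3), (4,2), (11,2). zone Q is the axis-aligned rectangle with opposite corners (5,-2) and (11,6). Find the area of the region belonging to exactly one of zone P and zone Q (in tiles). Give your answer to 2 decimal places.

|zone P| = 41, |zone Q| = 48, |zone P∩zone Q| = 30.
|zone P △ zone Q| = |zone P| + |zone Q| − 2·|zone P∩zone Q| = 41 + 48 − 60 = 29.00.

29.00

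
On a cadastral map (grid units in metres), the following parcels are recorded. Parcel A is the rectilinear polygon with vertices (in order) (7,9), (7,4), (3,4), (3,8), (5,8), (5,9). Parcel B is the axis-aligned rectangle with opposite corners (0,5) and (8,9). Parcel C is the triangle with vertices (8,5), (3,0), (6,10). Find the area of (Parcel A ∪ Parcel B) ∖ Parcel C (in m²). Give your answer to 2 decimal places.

|Parcel A ∪ Parcel B| = 36.
|(Parcel A ∪ Parcel B) ∩ Parcel C| = 11.05.
|(Parcel A ∪ Parcel B) ∖ Parcel C| = 36 − 11.05 = 24.95.

24.95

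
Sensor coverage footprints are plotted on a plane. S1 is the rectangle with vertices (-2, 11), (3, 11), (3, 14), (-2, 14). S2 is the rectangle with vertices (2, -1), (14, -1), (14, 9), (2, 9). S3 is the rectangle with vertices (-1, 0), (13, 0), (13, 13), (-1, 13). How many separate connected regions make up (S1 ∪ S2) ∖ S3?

(S1 ∪ S2) ∖ S3 splits into 2 disjoint pieces (area 7, area 21).

2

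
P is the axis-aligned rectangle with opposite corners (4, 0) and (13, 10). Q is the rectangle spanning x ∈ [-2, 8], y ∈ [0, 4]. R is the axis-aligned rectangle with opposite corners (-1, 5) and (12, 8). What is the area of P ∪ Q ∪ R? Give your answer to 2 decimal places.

By inclusion–exclusion:
Individual areas: |P| = 90, |Q| = 40, |R| = 39.
|P∩Q|: x∈[4,8], y∈[0,4] → 4·4 = 16.
|P∩R|: x∈[4,12], y∈[5,8] → 8·3 = 24.
|Q∩R| = 0 (no overlap).
|P∩Q∩R| = 0.
|P ∪ Q ∪ R| = 169 − 40 + 0 = 129.00.

129.00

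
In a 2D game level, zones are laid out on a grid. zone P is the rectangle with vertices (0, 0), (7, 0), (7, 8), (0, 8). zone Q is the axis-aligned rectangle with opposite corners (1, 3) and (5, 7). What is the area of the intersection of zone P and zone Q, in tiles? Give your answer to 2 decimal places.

|zone P∩zone Q|: x∈[1,5], y∈[3,7] → 4·4 = 16.

16.00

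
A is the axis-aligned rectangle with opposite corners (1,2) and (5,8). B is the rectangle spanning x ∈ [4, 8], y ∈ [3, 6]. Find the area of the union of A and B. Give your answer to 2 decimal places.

33.00

By inclusion–exclusion:
Individual areas: |A| = 24, |B| = 12.
|A∩B|: x∈[4,5], y∈[3,6] → 1·3 = 3.
|A ∪ B| = 36 − 3 = 33.00.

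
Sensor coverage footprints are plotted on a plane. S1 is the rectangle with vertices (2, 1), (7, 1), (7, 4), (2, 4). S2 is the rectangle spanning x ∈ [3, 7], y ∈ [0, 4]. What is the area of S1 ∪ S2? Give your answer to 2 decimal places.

By inclusion–exclusion:
Individual areas: |S1| = 15, |S2| = 16.
|S1∩S2|: x∈[3,7], y∈[1,4] → 4·3 = 12.
|S1 ∪ S2| = 31 − 12 = 19.00.

19.00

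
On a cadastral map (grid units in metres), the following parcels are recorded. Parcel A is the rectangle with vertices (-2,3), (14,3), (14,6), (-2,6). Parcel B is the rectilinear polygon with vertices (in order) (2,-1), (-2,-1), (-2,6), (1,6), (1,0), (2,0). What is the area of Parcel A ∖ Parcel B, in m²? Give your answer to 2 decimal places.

|Parcel A| = 48, |Parcel A∩Parcel B| = 9.
|Parcel A ∖ Parcel B| = |Parcel A| − |Parcel A∩Parcel B| = 48 − 9 = 39.00.

39.00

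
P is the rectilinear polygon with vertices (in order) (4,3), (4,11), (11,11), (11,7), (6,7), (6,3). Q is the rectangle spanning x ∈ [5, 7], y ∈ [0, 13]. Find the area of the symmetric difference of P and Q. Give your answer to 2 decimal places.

38.00

|P| = 36, |Q| = 26, |P∩Q| = 12.
|P △ Q| = |P| + |Q| − 2·|P∩Q| = 36 + 26 − 24 = 38.00.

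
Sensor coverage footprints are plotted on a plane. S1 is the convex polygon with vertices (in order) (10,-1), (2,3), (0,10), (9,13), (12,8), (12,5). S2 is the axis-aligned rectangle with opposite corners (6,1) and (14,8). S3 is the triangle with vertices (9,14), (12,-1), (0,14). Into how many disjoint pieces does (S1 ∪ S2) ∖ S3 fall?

2

(S1 ∪ S2) ∖ S3 splits into 2 disjoint pieces (area 52.1827, area 25.75).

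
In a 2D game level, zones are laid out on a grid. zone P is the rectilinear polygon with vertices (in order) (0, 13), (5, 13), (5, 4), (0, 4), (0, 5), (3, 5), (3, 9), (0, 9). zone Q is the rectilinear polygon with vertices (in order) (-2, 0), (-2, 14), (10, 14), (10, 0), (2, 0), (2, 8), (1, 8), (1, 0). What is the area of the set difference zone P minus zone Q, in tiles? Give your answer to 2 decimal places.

1.00

|zone P| = 33, |zone P∩zone Q| = 32.
|zone P ∖ zone Q| = |zone P| − |zone P∩zone Q| = 33 − 32 = 1.00.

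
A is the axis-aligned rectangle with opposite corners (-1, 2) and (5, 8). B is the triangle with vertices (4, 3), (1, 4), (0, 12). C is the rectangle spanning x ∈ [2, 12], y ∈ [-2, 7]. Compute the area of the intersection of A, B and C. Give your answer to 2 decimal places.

The intersection is the polygon with vertices (4,3), (2,3.667), (2,7), (2.222,7).
By the shoelace formula its area is 3.78.

3.78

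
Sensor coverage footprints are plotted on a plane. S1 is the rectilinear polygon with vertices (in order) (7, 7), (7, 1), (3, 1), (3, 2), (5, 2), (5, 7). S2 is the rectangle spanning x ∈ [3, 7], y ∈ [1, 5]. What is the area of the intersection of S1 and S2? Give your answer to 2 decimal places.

10.00

The intersection is the polygon with vertices (7,1), (3,1), (3,2), (5,2), (5,5), (7,5).
By the shoelace formula its area is 10.00.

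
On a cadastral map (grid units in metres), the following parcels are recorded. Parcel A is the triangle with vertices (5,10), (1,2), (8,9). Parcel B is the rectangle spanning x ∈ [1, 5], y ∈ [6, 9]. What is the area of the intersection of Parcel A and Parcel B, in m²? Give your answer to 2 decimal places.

3.75

The intersection is the polygon with vertices (4.5,9), (5,9), (5,6), (3,6).
By the shoelace formula its area is 3.75.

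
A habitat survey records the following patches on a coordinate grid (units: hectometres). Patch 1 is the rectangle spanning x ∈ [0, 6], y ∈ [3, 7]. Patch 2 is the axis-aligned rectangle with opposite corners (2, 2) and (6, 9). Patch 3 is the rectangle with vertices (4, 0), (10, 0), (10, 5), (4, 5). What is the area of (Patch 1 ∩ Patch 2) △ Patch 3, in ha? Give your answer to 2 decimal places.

38.00

|Patch 1 ∩ Patch 2| = 16.
|(Patch 1 ∩ Patch 2) ∩ Patch 3| = 4.
|(Patch 1 ∩ Patch 2) △ Patch 3| = 16 + 30 − 8 = 38.00.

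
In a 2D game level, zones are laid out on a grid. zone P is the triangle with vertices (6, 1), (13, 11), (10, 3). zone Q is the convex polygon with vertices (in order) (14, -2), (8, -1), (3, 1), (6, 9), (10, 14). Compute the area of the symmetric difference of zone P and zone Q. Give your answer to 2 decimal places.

83.77

|zone P| = 13, |zone Q| = 94, |zone P∩zone Q| = 11.6145.
|zone P △ zone Q| = |zone P| + |zone Q| − 2·|zone P∩zone Q| = 13 + 94 − 23.2289 = 83.77.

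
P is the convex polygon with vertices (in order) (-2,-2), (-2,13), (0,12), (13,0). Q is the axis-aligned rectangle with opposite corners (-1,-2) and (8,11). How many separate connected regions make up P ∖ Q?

P ∖ Q splits into 2 disjoint pieces (area 16.475, area 13.2051).

2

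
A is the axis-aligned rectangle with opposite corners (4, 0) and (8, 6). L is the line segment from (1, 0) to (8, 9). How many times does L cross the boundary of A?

2

The segment meets the boundary at (5.667,6), (4,3.857).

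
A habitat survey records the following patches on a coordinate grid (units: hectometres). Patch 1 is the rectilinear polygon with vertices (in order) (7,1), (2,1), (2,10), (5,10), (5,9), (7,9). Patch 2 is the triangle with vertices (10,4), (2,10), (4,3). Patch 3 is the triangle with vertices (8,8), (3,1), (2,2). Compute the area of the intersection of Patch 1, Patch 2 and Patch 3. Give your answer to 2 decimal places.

The intersection is the polygon with vertices (4,3), (3.778,3.778), (6.571,6.571), (6.837,6.372), (4.487,3.081).
By the shoelace formula its area is 2.83.

2.83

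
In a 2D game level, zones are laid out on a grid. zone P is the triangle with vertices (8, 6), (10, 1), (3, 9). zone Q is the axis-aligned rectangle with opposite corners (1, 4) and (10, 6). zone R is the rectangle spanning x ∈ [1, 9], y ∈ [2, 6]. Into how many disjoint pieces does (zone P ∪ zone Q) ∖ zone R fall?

(zone P ∪ zone Q) ∖ zone R splits into 3 disjoint pieces (area 0.6786, area 3.5625, area 2).

3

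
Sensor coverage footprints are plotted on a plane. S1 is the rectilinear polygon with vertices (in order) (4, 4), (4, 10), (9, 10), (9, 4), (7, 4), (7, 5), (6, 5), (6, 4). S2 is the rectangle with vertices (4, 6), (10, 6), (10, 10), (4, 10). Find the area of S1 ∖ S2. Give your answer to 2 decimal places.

|S1| = 29, |S1∩S2| = 20.
|S1 ∖ S2| = |S1| − |S1∩S2| = 29 − 20 = 9.00.

9.00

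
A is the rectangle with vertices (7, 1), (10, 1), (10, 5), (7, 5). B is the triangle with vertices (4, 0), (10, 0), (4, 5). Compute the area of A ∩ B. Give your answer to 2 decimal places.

The intersection is the polygon with vertices (7,1), (7,2.5), (8.8,1).
By the shoelace formula its area is 1.35.

1.35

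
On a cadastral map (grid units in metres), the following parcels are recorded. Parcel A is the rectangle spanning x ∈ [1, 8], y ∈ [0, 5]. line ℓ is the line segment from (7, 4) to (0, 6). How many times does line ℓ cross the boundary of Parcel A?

1

The segment meets the boundary at (3.5,5).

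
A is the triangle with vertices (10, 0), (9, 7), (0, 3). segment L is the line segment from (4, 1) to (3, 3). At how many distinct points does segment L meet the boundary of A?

The segment meets the boundary at (3.529,1.941).

1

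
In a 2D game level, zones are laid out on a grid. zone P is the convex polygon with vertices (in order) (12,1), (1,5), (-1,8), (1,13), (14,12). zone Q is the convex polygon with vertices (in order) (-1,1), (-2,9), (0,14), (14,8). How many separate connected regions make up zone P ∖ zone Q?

zone P ∖ zone Q splits into 2 disjoint pieces (area 25.8193, area 21.4006).

2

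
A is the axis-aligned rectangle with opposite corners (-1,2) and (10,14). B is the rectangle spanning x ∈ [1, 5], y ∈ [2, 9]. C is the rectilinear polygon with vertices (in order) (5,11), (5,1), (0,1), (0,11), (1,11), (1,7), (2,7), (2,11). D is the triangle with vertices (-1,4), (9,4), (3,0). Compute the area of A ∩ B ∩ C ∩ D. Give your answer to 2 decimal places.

8.00

The intersection is the polygon with vertices (5,2), (1,2), (1,4), (5,4).
By the shoelace formula its area is 8.00.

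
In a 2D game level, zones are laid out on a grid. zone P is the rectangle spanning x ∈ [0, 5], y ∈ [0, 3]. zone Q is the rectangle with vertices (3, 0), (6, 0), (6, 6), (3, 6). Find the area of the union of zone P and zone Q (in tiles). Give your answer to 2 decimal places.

27.00

By inclusion–exclusion:
Individual areas: |zone P| = 15, |zone Q| = 18.
|zone P∩zone Q|: x∈[3,5], y∈[0,3] → 2·3 = 6.
|zone P ∪ zone Q| = 33 − 6 = 27.00.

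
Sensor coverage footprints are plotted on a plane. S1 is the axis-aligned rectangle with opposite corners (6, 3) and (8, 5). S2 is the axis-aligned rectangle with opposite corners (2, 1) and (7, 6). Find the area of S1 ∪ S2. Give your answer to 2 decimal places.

27.00

By inclusion–exclusion:
Individual areas: |S1| = 4, |S2| = 25.
|S1∩S2|: x∈[6,7], y∈[3,5] → 1·2 = 2.
|S1 ∪ S2| = 29 − 2 = 27.00.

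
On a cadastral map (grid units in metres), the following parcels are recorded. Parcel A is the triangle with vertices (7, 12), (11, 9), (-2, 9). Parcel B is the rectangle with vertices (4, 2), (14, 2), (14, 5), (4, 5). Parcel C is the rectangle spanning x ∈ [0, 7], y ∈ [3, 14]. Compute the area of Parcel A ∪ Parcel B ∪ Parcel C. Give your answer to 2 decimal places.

107.67

By inclusion–exclusion:
Individual areas: |Parcel A| = 19.5, |Parcel B| = 30, |Parcel C| = 77.
|Parcel A∩Parcel B| = 0.
|Parcel A∩Parcel C| = 12.8333.
|Parcel B∩Parcel C|: x∈[4,7], y∈[3,5] → 3·2 = 6.
|Parcel A∩Parcel B∩Parcel C| = 0.
|Parcel A ∪ Parcel B ∪ Parcel C| = 126.5 − 18.8333 + 0 = 107.67.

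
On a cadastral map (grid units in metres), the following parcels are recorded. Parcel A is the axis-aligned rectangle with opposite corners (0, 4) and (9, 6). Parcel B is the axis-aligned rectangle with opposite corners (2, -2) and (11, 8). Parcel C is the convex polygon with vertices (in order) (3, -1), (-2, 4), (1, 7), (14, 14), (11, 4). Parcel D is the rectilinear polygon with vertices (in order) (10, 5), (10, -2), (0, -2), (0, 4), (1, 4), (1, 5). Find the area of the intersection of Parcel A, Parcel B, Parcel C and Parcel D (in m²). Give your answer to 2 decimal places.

The intersection is the polygon with vertices (2,4), (2,5), (9,5), (9,4).
By the shoelace formula its area is 7.00.

7.00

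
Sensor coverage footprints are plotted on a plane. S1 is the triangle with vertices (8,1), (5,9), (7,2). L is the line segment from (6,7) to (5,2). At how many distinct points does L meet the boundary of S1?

2

The segment meets the boundary at (5.913,6.565), (5.824,6.118).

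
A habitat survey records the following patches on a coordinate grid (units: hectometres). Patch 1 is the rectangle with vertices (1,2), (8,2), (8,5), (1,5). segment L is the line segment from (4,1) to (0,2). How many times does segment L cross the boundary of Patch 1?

0

The segment lies entirely outside Patch 1 and never meets its boundary.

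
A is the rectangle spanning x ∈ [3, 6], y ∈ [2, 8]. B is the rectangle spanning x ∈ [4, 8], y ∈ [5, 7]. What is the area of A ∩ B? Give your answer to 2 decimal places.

|A∩B|: x∈[4,6], y∈[5,7] → 2·2 = 4.

4.00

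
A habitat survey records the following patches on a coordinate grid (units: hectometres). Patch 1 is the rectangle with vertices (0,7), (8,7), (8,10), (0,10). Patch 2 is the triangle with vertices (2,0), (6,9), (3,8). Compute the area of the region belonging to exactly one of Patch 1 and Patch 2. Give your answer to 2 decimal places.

28.15

|Patch 1| = 24, |Patch 2| = 11.5, |Patch 1∩Patch 2| = 3.6736.
|Patch 1 △ Patch 2| = |Patch 1| + |Patch 2| − 2·|Patch 1∩Patch 2| = 24 + 11.5 − 7.3472 = 28.15.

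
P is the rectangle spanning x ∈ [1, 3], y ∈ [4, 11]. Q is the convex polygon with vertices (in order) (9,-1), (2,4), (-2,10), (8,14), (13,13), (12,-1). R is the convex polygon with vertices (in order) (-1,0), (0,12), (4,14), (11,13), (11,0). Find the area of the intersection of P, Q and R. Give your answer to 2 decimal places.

The intersection is the polygon with vertices (3,11), (3,4), (2,4), (1,5.5), (1,11).
By the shoelace formula its area is 13.25.

13.25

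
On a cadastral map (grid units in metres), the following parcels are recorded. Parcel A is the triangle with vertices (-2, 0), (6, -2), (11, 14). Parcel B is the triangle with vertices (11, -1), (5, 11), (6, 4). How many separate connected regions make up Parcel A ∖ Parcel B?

2

Parcel A ∖ Parcel B splits into 2 disjoint pieces (area 45.4286, area 14.9279).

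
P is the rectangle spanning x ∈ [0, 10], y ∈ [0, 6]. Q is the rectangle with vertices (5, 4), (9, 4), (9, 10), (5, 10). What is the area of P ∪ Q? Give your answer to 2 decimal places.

By inclusion–exclusion:
Individual areas: |P| = 60, |Q| = 24.
|P∩Q|: x∈[5,9], y∈[4,6] → 4·2 = 8.
|P ∪ Q| = 84 − 8 = 76.00.

76.00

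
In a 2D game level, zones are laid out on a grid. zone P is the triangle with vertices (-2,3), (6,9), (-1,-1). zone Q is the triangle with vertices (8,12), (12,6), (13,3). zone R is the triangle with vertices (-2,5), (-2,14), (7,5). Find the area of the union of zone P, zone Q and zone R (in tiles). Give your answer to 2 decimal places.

58.15

By inclusion–exclusion:
Individual areas: |zone P| = 19, |zone Q| = 3, |zone R| = 40.5.
|zone P∩zone Q| = 0.
|zone P∩zone R| = 4.3482.
|zone Q∩zone R| = 0.
|zone P∩zone Q∩zone R| = 0.
|zone P ∪ zone Q ∪ zone R| = 62.5 − 4.3482 + 0 = 58.15.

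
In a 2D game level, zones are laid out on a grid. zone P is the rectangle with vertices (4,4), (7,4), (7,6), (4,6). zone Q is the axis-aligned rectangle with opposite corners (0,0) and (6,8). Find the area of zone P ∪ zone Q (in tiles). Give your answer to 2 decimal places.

50.00

By inclusion–exclusion:
Individual areas: |zone P| = 6, |zone Q| = 48.
|zone P∩zone Q|: x∈[4,6], y∈[4,6] → 2·2 = 4.
|zone P ∪ zone Q| = 54 − 4 = 50.00.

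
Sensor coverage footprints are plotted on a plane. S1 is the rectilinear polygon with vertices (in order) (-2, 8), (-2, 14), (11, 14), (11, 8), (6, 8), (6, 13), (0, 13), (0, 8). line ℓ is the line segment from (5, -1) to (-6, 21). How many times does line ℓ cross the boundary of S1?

2

The segment meets the boundary at (-2,13), (0,9).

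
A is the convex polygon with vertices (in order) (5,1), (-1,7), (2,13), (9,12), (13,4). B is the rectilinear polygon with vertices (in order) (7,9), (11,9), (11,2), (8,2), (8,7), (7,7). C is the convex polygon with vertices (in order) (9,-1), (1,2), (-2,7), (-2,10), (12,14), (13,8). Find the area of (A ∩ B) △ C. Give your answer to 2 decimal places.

126.85

|A ∩ B| = 20.6875.
|(A ∩ B) ∩ C| = 20.6708.
|(A ∩ B) △ C| = 20.6875 + 147.5 − 41.3417 = 126.85.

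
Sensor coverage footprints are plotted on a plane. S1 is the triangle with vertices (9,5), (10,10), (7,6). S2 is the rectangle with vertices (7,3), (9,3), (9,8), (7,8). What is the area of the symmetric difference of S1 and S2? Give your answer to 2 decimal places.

8.50

|S1| = 5.5, |S2| = 10, |S1∩S2| = 3.5.
|S1 △ S2| = |S1| + |S2| − 2·|S1∩S2| = 5.5 + 10 − 7 = 8.50.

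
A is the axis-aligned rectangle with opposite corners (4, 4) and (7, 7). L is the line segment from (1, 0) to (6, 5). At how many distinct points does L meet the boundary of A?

1

The segment meets the boundary at (5,4).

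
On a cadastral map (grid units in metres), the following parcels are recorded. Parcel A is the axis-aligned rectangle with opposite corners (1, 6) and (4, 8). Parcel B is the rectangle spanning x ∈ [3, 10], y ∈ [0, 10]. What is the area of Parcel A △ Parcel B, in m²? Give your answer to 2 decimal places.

72.00

|Parcel A∩Parcel B|: x∈[3,4], y∈[6,8] → 1·2 = 2.
|Parcel A △ Parcel B| = |Parcel A| + |Parcel B| − 2·|Parcel A∩Parcel B| = 6 + 70 − 4 = 72.00.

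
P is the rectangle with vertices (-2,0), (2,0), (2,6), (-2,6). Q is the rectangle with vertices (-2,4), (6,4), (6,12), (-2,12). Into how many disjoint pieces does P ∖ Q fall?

P ∖ Q is a single connected region.

1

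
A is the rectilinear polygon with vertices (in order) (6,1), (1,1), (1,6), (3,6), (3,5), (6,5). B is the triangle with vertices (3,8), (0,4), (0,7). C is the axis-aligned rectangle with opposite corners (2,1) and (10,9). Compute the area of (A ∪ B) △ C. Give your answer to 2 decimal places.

|A ∪ B| = 26.3333.
|(A ∪ B) ∩ C| = 17.5.
|(A ∪ B) △ C| = 26.3333 + 64 − 35 = 55.33.

55.33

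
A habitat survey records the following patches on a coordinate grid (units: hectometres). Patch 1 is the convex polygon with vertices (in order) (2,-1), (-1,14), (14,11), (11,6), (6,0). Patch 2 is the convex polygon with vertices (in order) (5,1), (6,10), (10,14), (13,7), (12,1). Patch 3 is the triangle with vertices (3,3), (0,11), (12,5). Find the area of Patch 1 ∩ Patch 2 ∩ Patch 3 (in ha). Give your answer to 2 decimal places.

The intersection is the polygon with vertices (9.75,4.5), (5.279,3.506), (5.79,8.105), (10.706,5.647).
By the shoelace formula its area is 14.02.

14.02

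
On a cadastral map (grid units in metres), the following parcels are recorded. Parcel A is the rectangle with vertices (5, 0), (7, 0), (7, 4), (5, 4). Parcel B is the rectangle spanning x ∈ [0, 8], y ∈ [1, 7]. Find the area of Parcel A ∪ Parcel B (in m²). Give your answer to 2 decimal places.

50.00

By inclusion–exclusion:
Individual areas: |Parcel A| = 8, |Parcel B| = 48.
|Parcel A∩Parcel B|: x∈[5,7], y∈[1,4] → 2·3 = 6.
|Parcel A ∪ Parcel B| = 56 − 6 = 50.00.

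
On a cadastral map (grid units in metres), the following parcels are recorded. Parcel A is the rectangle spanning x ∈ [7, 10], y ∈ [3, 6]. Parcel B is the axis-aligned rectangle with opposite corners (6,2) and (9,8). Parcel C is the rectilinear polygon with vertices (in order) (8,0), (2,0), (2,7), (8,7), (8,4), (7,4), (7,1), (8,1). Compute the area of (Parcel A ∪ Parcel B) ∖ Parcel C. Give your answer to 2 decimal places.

13.00

|Parcel A ∪ Parcel B| = 21.
|(Parcel A ∪ Parcel B) ∩ Parcel C| = 8.
|(Parcel A ∪ Parcel B) ∖ Parcel C| = 21 − 8 = 13.00.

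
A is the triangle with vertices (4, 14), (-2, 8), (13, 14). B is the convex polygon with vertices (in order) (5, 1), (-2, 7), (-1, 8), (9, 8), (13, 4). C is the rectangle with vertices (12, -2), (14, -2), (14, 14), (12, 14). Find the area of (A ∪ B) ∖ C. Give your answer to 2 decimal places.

89.61

|A ∪ B| = 90.5.
|(A ∪ B) ∩ C| = 0.8875.
|(A ∪ B) ∖ C| = 90.5 − 0.8875 = 89.61.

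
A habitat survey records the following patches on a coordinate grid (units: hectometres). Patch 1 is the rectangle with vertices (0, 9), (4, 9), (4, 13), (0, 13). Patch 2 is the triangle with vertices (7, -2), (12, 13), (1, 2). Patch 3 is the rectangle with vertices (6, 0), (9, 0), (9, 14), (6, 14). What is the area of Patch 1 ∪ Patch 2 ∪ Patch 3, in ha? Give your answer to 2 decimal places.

By inclusion–exclusion:
Individual areas: |Patch 1| = 16, |Patch 2| = 55, |Patch 3| = 42.
|Patch 1∩Patch 2| = 0.
|Patch 1∩Patch 3| = 0 (no overlap).
|Patch 2∩Patch 3| = 22.8333.
|Patch 1∩Patch 2∩Patch 3| = 0.
|Patch 1 ∪ Patch 2 ∪ Patch 3| = 113 − 22.8333 + 0 = 90.17.

90.17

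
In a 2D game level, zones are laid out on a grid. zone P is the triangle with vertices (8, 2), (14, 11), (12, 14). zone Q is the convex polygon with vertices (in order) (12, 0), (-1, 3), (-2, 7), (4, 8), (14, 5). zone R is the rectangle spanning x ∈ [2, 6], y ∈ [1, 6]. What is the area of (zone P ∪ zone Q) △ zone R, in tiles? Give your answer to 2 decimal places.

82.36

|zone P ∪ zone Q| = 95.5909.
|(zone P ∪ zone Q) ∩ zone R| = 16.6154.
|(zone P ∪ zone Q) △ zone R| = 95.5909 + 20 − 33.2308 = 82.36.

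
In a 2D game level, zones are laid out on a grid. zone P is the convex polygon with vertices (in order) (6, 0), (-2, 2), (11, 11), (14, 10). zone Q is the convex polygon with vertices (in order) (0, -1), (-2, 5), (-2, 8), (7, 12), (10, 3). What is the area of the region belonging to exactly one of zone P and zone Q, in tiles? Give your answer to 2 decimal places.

74.49

|zone P| = 68, |zone Q| = 98.5, |zone P∩zone Q| = 46.0069.
|zone P △ zone Q| = |zone P| + |zone Q| − 2·|zone P∩zone Q| = 68 + 98.5 − 92.0138 = 74.49.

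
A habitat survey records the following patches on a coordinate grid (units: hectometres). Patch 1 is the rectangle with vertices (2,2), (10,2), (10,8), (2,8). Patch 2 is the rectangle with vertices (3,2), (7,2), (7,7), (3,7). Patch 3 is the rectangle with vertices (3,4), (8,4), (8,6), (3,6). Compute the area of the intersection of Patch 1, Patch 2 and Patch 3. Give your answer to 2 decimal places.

8.00

The intersection is the polygon with vertices (3,6), (7,6), (7,4), (3,4).
By the shoelace formula its area is 8.00.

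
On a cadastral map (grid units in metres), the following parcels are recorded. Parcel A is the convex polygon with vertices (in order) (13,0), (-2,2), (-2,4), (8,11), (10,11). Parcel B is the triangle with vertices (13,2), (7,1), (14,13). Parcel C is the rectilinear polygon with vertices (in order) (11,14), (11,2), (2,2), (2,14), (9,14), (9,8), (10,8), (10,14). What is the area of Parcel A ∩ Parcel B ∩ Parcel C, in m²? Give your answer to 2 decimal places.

The intersection is the polygon with vertices (10.903,7.69), (11,7.333), (11,2), (7.583,2).
By the shoelace formula its area is 9.98.

9.98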